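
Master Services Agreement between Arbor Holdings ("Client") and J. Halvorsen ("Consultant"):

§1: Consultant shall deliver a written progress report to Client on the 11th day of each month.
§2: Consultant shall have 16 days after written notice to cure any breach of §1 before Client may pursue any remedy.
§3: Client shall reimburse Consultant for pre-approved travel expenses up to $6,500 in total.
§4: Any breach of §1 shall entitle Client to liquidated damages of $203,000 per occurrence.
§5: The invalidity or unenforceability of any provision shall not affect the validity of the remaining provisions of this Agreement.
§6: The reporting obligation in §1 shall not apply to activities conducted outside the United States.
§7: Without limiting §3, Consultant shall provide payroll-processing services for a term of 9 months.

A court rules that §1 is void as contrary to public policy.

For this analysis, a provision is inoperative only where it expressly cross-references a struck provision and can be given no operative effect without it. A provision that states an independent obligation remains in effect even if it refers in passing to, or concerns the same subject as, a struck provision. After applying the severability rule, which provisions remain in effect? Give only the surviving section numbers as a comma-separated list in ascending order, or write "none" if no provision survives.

3, 5, 7

§1 is struck. §2 merely fixes the cure period for breach of §1; with §1 gone it has nothing to operate on and falls away. The whole of §4 is the liquidated-damages amount, defined by reference to §1, so §4 cannot stand once §1 is removed. §6 does nothing except set the carve-out from the reporting obligation by reference to §1; with §1 gone it has no independent effect and is inoperative. Under the severability clause in §5, the remaining provisions continue in force. The provisions still in force are §3, §5, and §7.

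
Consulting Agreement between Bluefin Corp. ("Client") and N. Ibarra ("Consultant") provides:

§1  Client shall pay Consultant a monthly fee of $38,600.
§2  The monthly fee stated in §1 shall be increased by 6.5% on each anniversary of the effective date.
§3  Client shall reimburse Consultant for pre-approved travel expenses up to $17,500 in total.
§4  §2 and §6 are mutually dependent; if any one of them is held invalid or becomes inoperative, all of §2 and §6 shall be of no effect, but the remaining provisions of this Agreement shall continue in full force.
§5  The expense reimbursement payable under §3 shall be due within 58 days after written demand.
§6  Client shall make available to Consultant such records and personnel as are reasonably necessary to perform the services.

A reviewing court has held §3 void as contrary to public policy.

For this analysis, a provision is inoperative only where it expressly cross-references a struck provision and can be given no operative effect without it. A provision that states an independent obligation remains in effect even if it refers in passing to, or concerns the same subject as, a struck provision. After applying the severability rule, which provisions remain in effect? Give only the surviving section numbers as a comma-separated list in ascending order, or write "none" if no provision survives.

§3 is struck. The whole of §5 is the payment deadline for the expense reimbursement, defined by reference to §3, so §5 cannot stand once §3 is removed. §4 ties §2 and §6 together, but none of those is affected here; the remaining provisions continue in force under §4. That leaves §1, §2, §4, and §6 in effect.

1, 2, 4, 6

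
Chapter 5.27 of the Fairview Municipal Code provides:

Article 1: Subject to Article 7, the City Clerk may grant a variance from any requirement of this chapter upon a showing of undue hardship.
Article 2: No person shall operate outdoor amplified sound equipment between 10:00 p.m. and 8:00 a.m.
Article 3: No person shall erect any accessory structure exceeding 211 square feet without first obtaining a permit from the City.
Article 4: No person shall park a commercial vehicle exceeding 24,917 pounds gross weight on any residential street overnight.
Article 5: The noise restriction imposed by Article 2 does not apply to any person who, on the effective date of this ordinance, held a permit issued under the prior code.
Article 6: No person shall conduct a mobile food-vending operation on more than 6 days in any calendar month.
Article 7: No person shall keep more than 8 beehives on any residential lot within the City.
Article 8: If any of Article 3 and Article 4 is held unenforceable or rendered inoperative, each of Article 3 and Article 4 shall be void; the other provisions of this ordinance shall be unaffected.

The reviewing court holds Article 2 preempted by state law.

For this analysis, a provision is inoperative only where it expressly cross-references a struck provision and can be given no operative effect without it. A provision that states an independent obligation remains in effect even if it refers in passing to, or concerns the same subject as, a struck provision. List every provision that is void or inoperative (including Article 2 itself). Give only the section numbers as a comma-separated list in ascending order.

2, 5

Article 2 is struck. Article 5 operates only by reference to Article 2, so it falls with Article 2. Article 8 ties Article 3 and Article 4 together, but none of those is affected here; the remaining provisions continue in force under Article 8. The provisions still in force are Article 1, Article 3, Article 4, Article 6, Article 7, and Article 8.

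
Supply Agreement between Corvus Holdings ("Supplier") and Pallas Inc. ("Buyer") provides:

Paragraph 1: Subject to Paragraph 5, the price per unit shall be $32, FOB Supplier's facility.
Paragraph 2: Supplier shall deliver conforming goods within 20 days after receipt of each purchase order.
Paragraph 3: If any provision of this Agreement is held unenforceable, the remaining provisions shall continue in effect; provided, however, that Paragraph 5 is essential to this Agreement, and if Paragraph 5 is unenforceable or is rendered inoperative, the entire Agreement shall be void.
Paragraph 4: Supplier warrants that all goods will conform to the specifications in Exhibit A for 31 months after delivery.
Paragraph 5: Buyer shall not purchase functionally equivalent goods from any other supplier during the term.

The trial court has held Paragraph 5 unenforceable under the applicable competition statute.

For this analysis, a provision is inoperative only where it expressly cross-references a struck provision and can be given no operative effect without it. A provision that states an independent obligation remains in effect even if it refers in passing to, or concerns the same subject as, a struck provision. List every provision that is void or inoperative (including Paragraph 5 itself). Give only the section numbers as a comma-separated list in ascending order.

Paragraph 5 is struck. No other provision's operative terms depend on Paragraph 5. Paragraph 3 makes Paragraph 5 an essential term, and Paragraph 5 is the provision held invalid; under Paragraph 3, the entire Agreement is therefore void. No provision of the Agreement survives.

1, 2, 3, 4, 5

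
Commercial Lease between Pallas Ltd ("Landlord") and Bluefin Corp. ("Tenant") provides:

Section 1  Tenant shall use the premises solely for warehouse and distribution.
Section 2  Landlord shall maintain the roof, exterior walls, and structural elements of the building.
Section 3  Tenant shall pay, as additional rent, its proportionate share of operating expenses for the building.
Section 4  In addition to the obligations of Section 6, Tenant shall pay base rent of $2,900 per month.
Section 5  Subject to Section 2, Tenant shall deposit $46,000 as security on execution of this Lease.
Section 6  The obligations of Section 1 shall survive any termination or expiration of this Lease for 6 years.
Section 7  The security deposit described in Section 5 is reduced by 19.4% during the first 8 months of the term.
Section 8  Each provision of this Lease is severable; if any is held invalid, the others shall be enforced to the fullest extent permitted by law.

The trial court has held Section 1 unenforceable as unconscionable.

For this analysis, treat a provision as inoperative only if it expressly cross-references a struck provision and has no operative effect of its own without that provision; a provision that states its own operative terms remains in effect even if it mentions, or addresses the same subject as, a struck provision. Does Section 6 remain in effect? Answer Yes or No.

No

Section 1 is struck. Section 6 merely fixes the survival period for Section 1; with Section 1 gone it has nothing to operate on and falls away. Although Section 4 refers to Section 6, its operative terms do not depend on Section 6, so it remains in effect. Under the severability clause in Section 8, the remaining provisions continue in force. That leaves Section 2, Section 3, Section 4, Section 5, Section 7, and Section 8 in effect. Section 6 is among the inoperative provisions, so the answer is no.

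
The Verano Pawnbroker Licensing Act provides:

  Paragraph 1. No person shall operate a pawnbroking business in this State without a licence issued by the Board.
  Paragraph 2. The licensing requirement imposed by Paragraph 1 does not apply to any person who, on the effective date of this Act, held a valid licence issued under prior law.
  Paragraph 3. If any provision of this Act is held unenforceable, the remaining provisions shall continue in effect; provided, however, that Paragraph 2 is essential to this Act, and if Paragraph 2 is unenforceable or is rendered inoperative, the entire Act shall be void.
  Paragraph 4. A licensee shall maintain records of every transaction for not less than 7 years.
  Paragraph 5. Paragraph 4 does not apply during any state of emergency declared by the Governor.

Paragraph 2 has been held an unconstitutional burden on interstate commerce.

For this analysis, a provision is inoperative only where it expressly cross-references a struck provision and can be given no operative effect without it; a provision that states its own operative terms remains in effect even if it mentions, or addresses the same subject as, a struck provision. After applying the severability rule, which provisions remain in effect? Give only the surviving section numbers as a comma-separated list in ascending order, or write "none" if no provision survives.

none

Paragraph 2 is struck. No other provision's operative terms depend on Paragraph 2. Paragraph 3 makes Paragraph 2 an essential term, and Paragraph 2 is the provision held invalid; under Paragraph 3, the entire Act is therefore void. No provision of the Act survives.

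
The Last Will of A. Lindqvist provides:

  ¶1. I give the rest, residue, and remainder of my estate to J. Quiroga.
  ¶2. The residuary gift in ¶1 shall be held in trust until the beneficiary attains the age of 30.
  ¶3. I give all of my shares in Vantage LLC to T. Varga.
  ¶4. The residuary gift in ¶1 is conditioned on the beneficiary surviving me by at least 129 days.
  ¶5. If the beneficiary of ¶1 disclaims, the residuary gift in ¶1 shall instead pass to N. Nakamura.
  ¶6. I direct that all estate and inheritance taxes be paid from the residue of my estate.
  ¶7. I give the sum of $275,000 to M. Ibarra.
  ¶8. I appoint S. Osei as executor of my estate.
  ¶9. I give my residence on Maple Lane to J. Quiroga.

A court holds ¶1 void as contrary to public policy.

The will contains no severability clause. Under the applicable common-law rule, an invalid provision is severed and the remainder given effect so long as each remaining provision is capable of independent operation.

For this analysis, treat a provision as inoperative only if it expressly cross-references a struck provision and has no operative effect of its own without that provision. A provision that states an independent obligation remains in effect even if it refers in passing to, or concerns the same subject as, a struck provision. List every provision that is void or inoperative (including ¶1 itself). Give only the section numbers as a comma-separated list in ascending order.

1, 2, 4, 5

¶1 is struck. The only function of ¶2 is the trust for ¶1, so it cannot stand once ¶1 is removed. The only function of ¶4 is the survivorship condition on ¶1, so it cannot stand once ¶1 is removed. ¶5 merely fixes the alternative disposition for ¶1; with ¶1 gone it has nothing to operate on and falls away. Under the stated default rule, only provisions that cannot operate independently fall away; the rest are enforced. That leaves ¶3, ¶6, ¶7, ¶8, and ¶9 in effect.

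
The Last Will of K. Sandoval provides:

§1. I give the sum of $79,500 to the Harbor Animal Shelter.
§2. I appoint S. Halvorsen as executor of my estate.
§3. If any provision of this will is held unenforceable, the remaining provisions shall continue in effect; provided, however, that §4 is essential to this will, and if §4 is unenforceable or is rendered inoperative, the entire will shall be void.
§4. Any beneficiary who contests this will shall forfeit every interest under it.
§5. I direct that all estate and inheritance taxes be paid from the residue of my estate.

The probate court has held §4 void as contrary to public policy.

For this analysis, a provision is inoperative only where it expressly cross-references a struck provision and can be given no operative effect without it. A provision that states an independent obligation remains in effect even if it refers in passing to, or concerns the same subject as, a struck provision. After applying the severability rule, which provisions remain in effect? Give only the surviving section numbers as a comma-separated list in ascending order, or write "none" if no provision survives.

none

§4 is struck. No other provision's operative terms depend on §4. §3 makes §4 an essential term, and §4 is the provision held invalid; under §3, the entire will is therefore void. No provision of the will survives.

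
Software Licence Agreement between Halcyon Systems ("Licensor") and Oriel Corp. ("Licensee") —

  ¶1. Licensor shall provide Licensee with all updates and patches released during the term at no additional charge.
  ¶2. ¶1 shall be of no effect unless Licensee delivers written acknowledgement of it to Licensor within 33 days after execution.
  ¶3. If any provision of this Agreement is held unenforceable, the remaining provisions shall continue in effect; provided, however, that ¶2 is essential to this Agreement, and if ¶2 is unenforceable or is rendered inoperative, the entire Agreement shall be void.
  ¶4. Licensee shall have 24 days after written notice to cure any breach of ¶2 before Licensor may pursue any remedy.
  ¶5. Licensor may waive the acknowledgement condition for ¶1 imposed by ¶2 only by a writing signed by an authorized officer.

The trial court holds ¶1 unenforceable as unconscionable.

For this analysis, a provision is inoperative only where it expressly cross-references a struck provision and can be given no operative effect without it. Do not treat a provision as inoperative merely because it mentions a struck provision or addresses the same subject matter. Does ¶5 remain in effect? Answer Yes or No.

No

¶1 is struck. The only function of ¶2 is the acknowledgement condition for ¶1, so it cannot stand once ¶1 is removed. ¶4 merely fixes the cure period for breach of ¶2; with ¶2 gone it has nothing to operate on and falls away. The only function of ¶5 is the waiver condition for ¶2, so it cannot stand once ¶2 is removed. ¶3 makes ¶2 an essential term, and ¶2 has been rendered inoperative by the cascade; under ¶3, the entire Agreement is therefore void. No provision of the Agreement survives. ¶5 is among the inoperative provisions, so the answer is no.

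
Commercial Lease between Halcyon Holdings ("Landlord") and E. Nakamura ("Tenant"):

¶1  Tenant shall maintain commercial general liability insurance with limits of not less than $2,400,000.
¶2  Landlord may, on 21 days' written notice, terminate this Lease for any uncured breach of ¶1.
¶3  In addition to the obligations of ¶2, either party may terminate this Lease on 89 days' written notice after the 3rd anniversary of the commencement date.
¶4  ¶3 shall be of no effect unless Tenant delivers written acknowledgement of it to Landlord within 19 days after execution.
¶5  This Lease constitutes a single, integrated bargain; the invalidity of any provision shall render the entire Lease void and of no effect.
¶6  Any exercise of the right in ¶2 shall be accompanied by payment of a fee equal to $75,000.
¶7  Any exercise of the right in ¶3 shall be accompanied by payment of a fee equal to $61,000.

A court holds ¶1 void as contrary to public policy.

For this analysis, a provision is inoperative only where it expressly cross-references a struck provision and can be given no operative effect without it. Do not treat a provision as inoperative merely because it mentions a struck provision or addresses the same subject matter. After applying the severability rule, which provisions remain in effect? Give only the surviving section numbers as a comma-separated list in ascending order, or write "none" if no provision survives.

none

¶1 is struck. ¶2 has no operative effect of its own apart from ¶1 and is therefore inoperative. ¶6 has no operative effect of its own apart from ¶2 and is therefore inoperative. ¶5 provides that the Lease is not severable, so the invalidity of any one provision voids the entire Lease. No provision of the Lease survives.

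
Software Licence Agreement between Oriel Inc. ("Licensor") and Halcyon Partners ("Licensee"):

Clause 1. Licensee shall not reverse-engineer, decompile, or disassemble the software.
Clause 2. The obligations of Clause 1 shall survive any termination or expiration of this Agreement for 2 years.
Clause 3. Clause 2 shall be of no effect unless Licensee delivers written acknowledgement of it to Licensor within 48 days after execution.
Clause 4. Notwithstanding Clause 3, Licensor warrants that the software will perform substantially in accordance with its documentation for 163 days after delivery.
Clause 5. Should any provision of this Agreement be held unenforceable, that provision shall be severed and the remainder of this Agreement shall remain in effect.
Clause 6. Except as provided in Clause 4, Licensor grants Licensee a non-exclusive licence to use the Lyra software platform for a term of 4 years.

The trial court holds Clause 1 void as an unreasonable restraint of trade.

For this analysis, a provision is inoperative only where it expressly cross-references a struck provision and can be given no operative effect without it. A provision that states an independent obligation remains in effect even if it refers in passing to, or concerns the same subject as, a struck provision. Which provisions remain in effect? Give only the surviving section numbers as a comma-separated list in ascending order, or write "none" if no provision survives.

Clause 1 is struck. Clause 2 operates only by reference to Clause 1, so it falls with Clause 1. Clause 3 has no operative effect of its own apart from Clause 2 and is therefore inoperative. Although Clause 4 refers to Clause 3, its operative terms do not depend on Clause 3, so it remains in effect. Under the severability clause in Clause 5, the remaining provisions continue in force. Clause 4, Clause 5, and Clause 6 remain in effect.

4, 5, 6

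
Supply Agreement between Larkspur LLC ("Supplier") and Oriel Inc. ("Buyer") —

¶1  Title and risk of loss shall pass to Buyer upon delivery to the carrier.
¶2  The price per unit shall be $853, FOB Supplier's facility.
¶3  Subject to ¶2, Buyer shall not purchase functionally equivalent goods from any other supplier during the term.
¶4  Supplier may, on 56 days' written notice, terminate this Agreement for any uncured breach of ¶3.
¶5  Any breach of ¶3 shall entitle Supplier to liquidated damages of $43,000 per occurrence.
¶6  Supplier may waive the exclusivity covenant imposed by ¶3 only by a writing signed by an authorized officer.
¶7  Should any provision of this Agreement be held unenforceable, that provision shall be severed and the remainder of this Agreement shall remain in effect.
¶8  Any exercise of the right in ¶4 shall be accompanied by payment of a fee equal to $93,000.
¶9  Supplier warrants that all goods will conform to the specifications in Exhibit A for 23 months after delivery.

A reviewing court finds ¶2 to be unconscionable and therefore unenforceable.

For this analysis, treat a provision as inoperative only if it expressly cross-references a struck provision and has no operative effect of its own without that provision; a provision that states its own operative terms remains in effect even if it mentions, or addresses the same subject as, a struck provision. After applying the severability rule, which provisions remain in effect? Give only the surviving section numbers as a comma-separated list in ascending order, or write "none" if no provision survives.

1, 3, 4, 5, 6, 7, 8, 9

¶2 is struck. Although ¶3 refers to ¶2, its operative terms do not depend on ¶2, so it remains in effect. Nothing else in the Agreement is defined by reference to ¶2. ¶7 is a severability clause and preserves every provision that can still be given independent effect. That leaves ¶1, ¶3, ¶4, ¶5, ¶6, ¶7, ¶8, and ¶9 in effect.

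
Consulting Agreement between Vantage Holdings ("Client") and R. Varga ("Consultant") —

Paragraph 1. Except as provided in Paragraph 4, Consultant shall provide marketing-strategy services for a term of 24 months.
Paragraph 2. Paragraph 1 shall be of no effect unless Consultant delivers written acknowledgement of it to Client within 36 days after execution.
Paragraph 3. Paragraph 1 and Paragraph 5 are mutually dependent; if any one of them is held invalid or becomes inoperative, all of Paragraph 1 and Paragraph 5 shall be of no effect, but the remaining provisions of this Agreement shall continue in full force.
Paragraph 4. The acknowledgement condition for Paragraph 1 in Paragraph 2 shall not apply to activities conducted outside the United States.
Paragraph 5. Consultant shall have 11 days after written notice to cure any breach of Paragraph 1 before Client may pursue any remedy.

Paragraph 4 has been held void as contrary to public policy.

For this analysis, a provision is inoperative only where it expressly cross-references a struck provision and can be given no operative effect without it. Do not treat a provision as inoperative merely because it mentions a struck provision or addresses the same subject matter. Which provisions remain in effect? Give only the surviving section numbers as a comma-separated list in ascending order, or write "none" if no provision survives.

1, 2, 3, 5

Paragraph 4 is struck. Although Paragraph 1 refers to Paragraph 4, its operative terms do not depend on Paragraph 4, so it remains in effect. No other provision's operative terms depend on Paragraph 4. Paragraph 3 ties Paragraph 1 and Paragraph 5 together, but none of those is affected here; the remaining provisions continue in force under Paragraph 3. That leaves Paragraph 1, Paragraph 2, Paragraph 3, and Paragraph 5 in effect.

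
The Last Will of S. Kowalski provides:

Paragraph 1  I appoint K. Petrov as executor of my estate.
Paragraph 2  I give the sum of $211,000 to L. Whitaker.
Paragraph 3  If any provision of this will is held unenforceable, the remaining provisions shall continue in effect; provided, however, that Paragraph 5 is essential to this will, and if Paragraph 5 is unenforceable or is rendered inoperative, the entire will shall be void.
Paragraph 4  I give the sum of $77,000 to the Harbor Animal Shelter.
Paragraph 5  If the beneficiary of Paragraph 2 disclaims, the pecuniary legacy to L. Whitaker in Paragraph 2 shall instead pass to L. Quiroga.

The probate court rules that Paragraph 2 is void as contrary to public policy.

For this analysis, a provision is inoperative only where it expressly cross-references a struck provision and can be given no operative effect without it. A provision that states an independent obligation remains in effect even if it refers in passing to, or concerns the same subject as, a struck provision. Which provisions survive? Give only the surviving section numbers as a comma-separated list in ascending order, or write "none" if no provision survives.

none

Paragraph 2 is struck. Paragraph 5 has no operative effect of its own apart from Paragraph 2 and is therefore inoperative. Paragraph 3 makes Paragraph 5 an essential term, and Paragraph 5 has been rendered inoperative by the cascade; under Paragraph 3, the entire will is therefore void. No provision of the will survives.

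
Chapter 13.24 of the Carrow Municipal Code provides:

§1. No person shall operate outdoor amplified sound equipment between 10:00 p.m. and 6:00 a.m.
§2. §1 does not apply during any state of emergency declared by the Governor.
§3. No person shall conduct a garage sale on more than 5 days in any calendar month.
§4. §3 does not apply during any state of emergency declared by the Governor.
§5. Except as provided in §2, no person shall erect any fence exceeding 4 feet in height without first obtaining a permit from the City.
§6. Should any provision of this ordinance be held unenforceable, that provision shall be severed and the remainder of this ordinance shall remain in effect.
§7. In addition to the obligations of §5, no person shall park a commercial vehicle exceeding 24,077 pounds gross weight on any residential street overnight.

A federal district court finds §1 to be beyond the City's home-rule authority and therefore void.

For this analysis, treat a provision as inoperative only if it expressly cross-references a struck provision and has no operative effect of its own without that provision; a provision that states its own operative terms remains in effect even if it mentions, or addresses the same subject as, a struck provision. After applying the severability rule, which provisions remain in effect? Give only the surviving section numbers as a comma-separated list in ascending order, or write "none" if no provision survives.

§1 is struck. The only function of §2 is the emergency suspension of §1, so it cannot stand once §1 is removed. Although §5 refers to §2, its operative terms do not depend on §2, so it remains in effect. §6 is a severability clause and preserves every provision that can still be given independent effect. That leaves §3, §4, §5, §6, and §7 in effect.

3, 4, 5, 6, 7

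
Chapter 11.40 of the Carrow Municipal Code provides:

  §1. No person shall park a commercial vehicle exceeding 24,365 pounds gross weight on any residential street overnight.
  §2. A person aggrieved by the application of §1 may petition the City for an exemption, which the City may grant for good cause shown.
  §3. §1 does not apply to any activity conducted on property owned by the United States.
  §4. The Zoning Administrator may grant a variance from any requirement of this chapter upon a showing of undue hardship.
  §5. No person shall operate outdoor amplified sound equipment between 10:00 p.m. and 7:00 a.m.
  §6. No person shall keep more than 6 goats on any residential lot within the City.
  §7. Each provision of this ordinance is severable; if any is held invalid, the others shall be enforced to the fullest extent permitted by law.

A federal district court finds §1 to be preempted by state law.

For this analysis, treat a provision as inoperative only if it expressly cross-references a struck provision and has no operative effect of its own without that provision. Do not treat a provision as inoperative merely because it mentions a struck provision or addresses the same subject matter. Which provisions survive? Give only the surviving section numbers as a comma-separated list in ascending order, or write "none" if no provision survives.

§1 is struck. §2 merely fixes the exemption procedure for §1; with §1 gone it has nothing to operate on and falls away. §3 merely fixes the public-property exemption from §1; with §1 gone it has nothing to operate on and falls away. Under the severability clause in §7, the remaining provisions continue in force. The provisions still in force are §4, §5, §6, and §7.

4, 5, 6, 7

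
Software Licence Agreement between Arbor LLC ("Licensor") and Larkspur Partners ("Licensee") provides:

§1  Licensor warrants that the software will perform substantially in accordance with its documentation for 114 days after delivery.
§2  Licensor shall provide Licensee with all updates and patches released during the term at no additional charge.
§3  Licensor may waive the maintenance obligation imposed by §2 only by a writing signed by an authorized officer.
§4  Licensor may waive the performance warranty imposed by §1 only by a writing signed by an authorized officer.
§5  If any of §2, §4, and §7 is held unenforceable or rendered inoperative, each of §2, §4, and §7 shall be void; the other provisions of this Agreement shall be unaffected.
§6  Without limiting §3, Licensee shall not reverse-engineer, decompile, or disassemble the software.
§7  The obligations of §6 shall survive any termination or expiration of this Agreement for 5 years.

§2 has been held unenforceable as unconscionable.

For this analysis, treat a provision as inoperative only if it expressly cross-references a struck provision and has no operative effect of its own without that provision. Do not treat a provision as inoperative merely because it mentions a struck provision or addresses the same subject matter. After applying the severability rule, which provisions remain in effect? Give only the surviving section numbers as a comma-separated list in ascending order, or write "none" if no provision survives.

§2 is struck. §3 has no operative effect of its own apart from §2 and is therefore inoperative. §6 mentions §3 but its own obligation stands independently of §3, so §6 is not affected. §5 declares §2, §4, and §7 mutually dependent; since one of them has fallen, all of them are of no effect. That brings down §4 and §7 as well. The remainder continues in force under §5. That leaves §1, §5, and §6 in effect.

1, 5, 6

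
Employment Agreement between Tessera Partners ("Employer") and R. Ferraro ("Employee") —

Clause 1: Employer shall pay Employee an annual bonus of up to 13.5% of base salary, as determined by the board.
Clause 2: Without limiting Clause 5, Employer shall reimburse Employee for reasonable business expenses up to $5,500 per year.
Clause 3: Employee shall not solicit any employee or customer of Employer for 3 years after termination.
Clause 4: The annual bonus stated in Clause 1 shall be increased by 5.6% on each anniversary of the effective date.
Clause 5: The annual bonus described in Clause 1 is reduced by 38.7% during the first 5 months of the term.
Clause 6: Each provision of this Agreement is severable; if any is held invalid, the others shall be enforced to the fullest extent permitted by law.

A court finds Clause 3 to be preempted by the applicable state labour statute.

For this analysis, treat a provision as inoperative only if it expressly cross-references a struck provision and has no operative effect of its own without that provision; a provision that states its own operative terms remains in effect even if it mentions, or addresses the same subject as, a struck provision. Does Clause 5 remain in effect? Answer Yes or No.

Clause 3 is struck. Nothing else in the Agreement is defined by reference to Clause 3. Clause 6 is a severability clause and preserves every provision that can still be given independent effect. Clause 1, Clause 2, Clause 4, Clause 5, and Clause 6 remain in effect. Clause 5 is among the surviving provisions, so the answer is yes.

Yes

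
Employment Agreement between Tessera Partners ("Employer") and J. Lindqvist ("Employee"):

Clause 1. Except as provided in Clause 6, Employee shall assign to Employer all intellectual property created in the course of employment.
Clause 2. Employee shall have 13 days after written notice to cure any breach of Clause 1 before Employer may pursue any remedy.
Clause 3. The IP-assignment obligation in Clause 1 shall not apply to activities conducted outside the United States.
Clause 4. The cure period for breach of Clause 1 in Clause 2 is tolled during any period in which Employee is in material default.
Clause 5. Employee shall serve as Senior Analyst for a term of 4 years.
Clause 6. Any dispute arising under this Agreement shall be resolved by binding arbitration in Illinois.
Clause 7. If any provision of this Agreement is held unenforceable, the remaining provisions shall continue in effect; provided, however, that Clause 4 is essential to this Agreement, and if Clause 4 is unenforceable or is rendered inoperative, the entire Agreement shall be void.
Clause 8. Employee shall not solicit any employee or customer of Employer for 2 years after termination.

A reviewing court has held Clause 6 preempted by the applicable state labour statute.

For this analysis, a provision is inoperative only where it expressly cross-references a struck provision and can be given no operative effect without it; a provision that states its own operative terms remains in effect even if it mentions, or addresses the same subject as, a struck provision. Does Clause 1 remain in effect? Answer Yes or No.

Clause 6 is struck. Although Clause 1 refers to Clause 6, its operative terms do not depend on Clause 6, so it remains in effect. Nothing else in the Agreement is defined by reference to Clause 6. Clause 7 makes Clause 4 an essential term, but Clause 4 is unaffected, so the severability proviso in Clause 7 preserves the remaining provisions. Clause 1, Clause 2, Clause 3, Clause 4, Clause 5, Clause 7, and Clause 8 remain in effect. Clause 1 is among the surviving provisions, so the answer is yes.

Yes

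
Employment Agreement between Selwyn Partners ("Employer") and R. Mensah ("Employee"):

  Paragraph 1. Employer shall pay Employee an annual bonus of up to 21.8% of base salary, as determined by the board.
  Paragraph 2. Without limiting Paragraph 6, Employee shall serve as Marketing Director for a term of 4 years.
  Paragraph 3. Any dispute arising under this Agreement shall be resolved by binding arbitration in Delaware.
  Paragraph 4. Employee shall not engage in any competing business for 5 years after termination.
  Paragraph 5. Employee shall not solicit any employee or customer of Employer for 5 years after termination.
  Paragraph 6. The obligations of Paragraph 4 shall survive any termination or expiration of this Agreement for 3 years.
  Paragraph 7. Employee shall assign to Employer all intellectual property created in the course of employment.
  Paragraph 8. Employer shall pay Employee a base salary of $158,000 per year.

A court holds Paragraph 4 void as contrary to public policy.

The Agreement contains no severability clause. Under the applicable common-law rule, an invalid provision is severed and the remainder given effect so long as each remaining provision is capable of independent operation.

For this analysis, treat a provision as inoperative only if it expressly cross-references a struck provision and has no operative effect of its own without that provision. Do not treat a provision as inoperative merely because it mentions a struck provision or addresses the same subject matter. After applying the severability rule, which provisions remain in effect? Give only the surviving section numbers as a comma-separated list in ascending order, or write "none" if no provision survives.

Paragraph 4 is struck. Paragraph 6 operates only by reference to Paragraph 4, so it falls with Paragraph 4. Although Paragraph 2 refers to Paragraph 6, its operative terms do not depend on Paragraph 6, so it remains in effect. Under the stated default rule, only provisions that cannot operate independently fall away; the rest are enforced. The provisions still in force are Paragraph 1, Paragraph 2, Paragraph 3, Paragraph 5, Paragraph 7, and Paragraph 8.

1, 2, 3, 5, 7, 8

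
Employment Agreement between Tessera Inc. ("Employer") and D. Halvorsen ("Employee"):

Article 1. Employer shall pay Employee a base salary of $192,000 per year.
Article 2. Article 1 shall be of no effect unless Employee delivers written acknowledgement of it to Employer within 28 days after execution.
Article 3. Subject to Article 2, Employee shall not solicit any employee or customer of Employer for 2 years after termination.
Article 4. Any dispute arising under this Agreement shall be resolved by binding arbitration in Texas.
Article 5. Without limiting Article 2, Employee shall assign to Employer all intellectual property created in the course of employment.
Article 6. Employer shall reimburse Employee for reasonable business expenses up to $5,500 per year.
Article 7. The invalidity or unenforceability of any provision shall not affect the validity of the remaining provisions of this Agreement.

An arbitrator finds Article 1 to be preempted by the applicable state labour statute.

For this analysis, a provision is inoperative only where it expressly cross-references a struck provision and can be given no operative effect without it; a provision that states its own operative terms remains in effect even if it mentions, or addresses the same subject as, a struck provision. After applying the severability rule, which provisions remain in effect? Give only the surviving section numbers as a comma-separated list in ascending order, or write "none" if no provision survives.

Article 1 is struck. The only function of Article 2 is the acknowledgement condition for Article 1, so it cannot stand once Article 1 is removed. Article 3 mentions Article 2 but its own obligation stands independently of Article 2, so Article 3 is not affected. Article 5 mentions Article 2 but its own obligation stands independently of Article 2, so Article 5 is not affected. Article 7 is a severability clause and preserves every provision that can still be given independent effect. The provisions still in force are Article 3, Article 4, Article 5, Article 6, and Article 7.

3, 4, 5, 6, 7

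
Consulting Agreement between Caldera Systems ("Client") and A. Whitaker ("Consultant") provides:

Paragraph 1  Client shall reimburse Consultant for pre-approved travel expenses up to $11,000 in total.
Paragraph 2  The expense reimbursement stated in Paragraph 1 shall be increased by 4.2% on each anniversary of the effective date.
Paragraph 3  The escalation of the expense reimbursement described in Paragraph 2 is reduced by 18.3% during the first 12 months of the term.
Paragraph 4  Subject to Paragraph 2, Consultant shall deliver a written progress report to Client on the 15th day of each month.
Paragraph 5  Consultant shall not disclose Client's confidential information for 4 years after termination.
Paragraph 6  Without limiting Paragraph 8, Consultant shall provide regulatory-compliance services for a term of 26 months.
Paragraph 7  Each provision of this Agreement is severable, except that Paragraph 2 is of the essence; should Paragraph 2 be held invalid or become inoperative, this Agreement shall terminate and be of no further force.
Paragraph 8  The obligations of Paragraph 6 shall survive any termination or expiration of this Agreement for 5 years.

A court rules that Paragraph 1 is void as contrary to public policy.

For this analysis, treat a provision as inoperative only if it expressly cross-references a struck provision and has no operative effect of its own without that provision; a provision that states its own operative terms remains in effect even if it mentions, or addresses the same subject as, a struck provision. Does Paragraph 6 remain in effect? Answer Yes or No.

No

Paragraph 1 is struck. The whole of Paragraph 2 is the escalation of the expense reimbursement, defined by reference to Paragraph 1, so Paragraph 2 cannot stand once Paragraph 1 is removed. Paragraph 3 has no operative effect of its own apart from Paragraph 2 and is therefore inoperative. Paragraph 7 makes Paragraph 2 an essential term, and Paragraph 2 has been rendered inoperative by the cascade; under Paragraph 7, the entire Agreement is therefore void. No provision of the Agreement survives. Paragraph 6 is among the inoperative provisions, so the answer is no.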